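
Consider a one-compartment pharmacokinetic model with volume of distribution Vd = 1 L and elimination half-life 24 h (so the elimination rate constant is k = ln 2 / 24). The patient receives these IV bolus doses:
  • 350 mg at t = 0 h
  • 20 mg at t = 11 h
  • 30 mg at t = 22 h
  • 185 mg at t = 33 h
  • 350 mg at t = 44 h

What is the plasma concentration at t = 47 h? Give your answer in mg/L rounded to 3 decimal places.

556.132 mg/L

k = ln 2 / 24 = 0.02888 per h
Dose 1 (350 mg at t=0 h): 350·exp(−0.02888·47) = 90.064 mg/L
Dose 2 (20 mg at t=11 h): 20·exp(−0.02888·36) = 7.071 mg/L
Dose 3 (30 mg at t=22 h): 30·exp(−0.02888·25) = 14.573 mg/L
Dose 4 (185 mg at t=33 h): 185·exp(−0.02888·14) = 123.473 mg/L
Dose 5 (350 mg at t=44 h): 350·exp(−0.02888·3) = 320.951 mg/L
C(47) = 90.064 + 7.071 + 14.573 + 123.473 + 320.951 = 556.132 mg/L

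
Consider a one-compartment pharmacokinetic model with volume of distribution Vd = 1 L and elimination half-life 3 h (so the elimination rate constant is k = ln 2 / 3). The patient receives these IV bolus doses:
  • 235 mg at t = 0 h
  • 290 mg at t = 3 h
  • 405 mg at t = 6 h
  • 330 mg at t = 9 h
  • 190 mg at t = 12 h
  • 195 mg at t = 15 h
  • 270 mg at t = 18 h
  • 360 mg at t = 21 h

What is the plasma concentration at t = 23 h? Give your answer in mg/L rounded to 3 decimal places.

k = ln 2 / 3 = 0.23105 per h
Dose 1 (235 mg at t=0 h): 235·exp(−0.23105·23) = 1.157 mg/L
Dose 2 (290 mg at t=3 h): 290·exp(−0.23105·20) = 2.855 mg/L
Dose 3 (405 mg at t=6 h): 405·exp(−0.23105·17) = 7.973 mg/L
Dose 4 (330 mg at t=9 h): 330·exp(−0.23105·14) = 12.993 mg/L
Dose 5 (190 mg at t=12 h): 190·exp(−0.23105·11) = 14.962 mg/L
Dose 6 (195 mg at t=15 h): 195·exp(−0.23105·8) = 30.711 mg/L
Dose 7 (270 mg at t=18 h): 270·exp(−0.23105·5) = 85.045 mg/L
Dose 8 (360 mg at t=21 h): 360·exp(−0.23105·2) = 226.786 mg/L
C(23) = 1.157 + 2.855 + 7.973 + 12.993 + 14.962 + 30.711 + 85.045 + 226.786 = 382.480 mg/L

382.480 mg/L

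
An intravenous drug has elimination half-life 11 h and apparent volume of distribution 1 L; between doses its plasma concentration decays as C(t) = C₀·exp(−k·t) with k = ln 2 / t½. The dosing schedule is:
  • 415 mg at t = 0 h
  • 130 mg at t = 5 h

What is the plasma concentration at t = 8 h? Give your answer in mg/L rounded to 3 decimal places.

358.286 mg/L

k = ln 2 / 11 = 0.06301 per h
Dose 1 (415 mg at t=0 h): 415·exp(−0.06301·8) = 250.679 mg/L
Dose 2 (130 mg at t=5 h): 130·exp(−0.06301·3) = 107.608 mg/L
C(8) = 250.679 + 107.608 = 358.286 mg/L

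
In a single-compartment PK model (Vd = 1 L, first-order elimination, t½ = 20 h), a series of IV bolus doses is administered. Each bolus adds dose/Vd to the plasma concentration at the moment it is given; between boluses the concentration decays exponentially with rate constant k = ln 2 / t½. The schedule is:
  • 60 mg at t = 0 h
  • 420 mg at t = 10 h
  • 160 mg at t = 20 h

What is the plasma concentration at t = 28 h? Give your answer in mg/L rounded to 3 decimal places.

369.066 mg/L

k = ln 2 / 20 = 0.03466 per h
Dose 1 (60 mg at t=0 h): 60·exp(−0.03466·28) = 22.736 mg/L
Dose 2 (420 mg at t=10 h): 420·exp(−0.03466·18) = 225.072 mg/L
Dose 3 (160 mg at t=20 h): 160·exp(−0.03466·8) = 121.257 mg/L
C(28) = 22.736 + 225.072 + 121.257 = 369.066 mg/L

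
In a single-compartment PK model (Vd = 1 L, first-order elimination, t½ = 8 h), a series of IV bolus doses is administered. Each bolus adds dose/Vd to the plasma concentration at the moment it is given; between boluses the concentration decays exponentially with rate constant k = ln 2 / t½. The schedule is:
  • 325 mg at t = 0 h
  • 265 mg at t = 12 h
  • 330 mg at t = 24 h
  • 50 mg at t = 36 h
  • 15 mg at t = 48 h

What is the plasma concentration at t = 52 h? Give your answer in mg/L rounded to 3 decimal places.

64.147 mg/L

k = ln 2 / 8 = 0.08664 per h
Dose 1 (325 mg at t=0 h): 325·exp(−0.08664·52) = 3.591 mg/L
Dose 2 (265 mg at t=12 h): 265·exp(−0.08664·40) = 8.281 mg/L
Dose 3 (330 mg at t=24 h): 330·exp(−0.08664·28) = 29.168 mg/L
Dose 4 (50 mg at t=36 h): 50·exp(−0.08664·16) = 12.500 mg/L
Dose 5 (15 mg at t=48 h): 15·exp(−0.08664·4) = 10.607 mg/L
C(52) = 3.591 + 8.281 + 29.168 + 12.500 + 10.607 = 64.147 mg/L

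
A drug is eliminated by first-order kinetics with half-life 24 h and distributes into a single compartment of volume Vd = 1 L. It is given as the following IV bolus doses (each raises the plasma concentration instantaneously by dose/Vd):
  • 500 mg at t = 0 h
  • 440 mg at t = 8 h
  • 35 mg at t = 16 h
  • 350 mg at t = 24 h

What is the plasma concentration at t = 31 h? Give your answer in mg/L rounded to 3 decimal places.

739.316 mg/L

k = ln 2 / 24 = 0.02888 per h
Dose 1 (500 mg at t=0 h): 500·exp(−0.02888·31) = 204.239 mg/L
Dose 2 (440 mg at t=8 h): 440·exp(−0.02888·23) = 226.446 mg/L
Dose 3 (35 mg at t=16 h): 35·exp(−0.02888·15) = 22.695 mg/L
Dose 4 (350 mg at t=24 h): 350·exp(−0.02888·7) = 285.935 mg/L
C(31) = 204.239 + 226.446 + 22.695 + 285.935 = 739.316 mg/L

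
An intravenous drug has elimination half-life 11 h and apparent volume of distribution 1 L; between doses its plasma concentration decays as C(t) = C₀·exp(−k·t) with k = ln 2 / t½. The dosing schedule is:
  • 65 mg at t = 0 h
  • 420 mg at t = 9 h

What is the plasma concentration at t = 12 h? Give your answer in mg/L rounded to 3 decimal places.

378.172 mg/L

k = ln 2 / 11 = 0.06301 per h
Dose 1 (65 mg at t=0 h): 65·exp(−0.06301·12) = 30.515 mg/L
Dose 2 (420 mg at t=9 h): 420·exp(−0.06301·3) = 347.656 mg/L
C(12) = 30.515 + 347.656 = 378.172 mg/L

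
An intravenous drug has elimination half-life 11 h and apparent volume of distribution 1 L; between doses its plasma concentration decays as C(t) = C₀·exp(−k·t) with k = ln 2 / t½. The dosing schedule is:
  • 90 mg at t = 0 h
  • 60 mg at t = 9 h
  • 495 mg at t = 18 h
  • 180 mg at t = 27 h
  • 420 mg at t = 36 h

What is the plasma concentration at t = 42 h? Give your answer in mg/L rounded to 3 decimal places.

480.699 mg/L

k = ln 2 / 11 = 0.06301 per h
Dose 1 (90 mg at t=0 h): 90·exp(−0.06301·42) = 6.381 mg/L
Dose 2 (60 mg at t=9 h): 60·exp(−0.06301·33) = 7.500 mg/L
Dose 3 (495 mg at t=18 h): 495·exp(−0.06301·24) = 109.097 mg/L
Dose 4 (180 mg at t=27 h): 180·exp(−0.06301·15) = 69.948 mg/L
Dose 5 (420 mg at t=36 h): 420·exp(−0.06301·6) = 287.774 mg/L
C(42) = 6.381 + 7.500 + 109.097 + 69.948 + 287.774 = 480.699 mg/L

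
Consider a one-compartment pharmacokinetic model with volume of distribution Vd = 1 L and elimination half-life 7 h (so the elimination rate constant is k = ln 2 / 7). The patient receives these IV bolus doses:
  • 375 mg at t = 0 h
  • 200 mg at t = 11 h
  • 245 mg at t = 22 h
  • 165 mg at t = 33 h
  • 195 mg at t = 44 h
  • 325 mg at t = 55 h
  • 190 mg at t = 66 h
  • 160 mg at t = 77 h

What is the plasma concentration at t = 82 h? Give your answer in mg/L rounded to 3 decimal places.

165.663 mg/L

k = ln 2 / 7 = 0.09902 per h
Dose 1 (375 mg at t=0 h): 375·exp(−0.09902·82) = 0.112 mg/L
Dose 2 (200 mg at t=11 h): 200·exp(−0.09902·71) = 0.177 mg/L
Dose 3 (245 mg at t=22 h): 245·exp(−0.09902·60) = 0.644 mg/L
Dose 4 (165 mg at t=33 h): 165·exp(−0.09902·49) = 1.289 mg/L
Dose 5 (195 mg at t=44 h): 195·exp(−0.09902·38) = 4.528 mg/L
Dose 6 (325 mg at t=55 h): 325·exp(−0.09902·27) = 22.427 mg/L
Dose 7 (190 mg at t=66 h): 190·exp(−0.09902·16) = 38.966 mg/L
Dose 8 (160 mg at t=77 h): 160·exp(−0.09902·5) = 97.521 mg/L
C(82) = 0.112 + 0.177 + 0.644 + 1.289 + 4.528 + 22.427 + 38.966 + 97.521 = 165.663 mg/L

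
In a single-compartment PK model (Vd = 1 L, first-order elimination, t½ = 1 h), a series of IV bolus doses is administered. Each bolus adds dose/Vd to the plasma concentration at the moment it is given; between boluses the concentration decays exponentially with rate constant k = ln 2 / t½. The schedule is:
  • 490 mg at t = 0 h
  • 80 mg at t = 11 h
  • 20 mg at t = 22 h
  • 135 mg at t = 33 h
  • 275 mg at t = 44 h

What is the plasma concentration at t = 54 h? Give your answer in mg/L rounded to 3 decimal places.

k = ln 2 / 1 = 0.69315 per h
Dose 1 (490 mg at t=0 h): 490·exp(−0.69315·54) = 0.000 mg/L
Dose 2 (80 mg at t=11 h): 80·exp(−0.69315·43) = 0.000 mg/L
Dose 3 (20 mg at t=22 h): 20·exp(−0.69315·32) = 0.000 mg/L
Dose 4 (135 mg at t=33 h): 135·exp(−0.69315·21) = 0.000 mg/L
Dose 5 (275 mg at t=44 h): 275·exp(−0.69315·10) = 0.269 mg/L
C(54) = 0.000 + 0.000 + 0.000 + 0.000 + 0.269 = 0.269 mg/L

0.269 mg/L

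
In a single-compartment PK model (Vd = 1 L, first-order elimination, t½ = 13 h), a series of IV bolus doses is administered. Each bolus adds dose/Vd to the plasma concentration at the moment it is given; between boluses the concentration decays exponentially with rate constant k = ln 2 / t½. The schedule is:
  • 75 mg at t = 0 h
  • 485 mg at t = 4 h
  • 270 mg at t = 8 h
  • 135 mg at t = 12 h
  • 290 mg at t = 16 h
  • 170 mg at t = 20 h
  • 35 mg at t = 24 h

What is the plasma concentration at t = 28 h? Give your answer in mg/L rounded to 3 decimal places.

k = ln 2 / 13 = 0.05332 per h
Dose 1 (75 mg at t=0 h): 75·exp(−0.05332·28) = 16.853 mg/L
Dose 2 (485 mg at t=4 h): 485·exp(−0.05332·24) = 134.894 mg/L
Dose 3 (270 mg at t=8 h): 270·exp(−0.05332·20) = 92.948 mg/L
Dose 4 (135 mg at t=12 h): 135·exp(−0.05332·16) = 57.522 mg/L
Dose 5 (290 mg at t=16 h): 290·exp(−0.05332·12) = 152.941 mg/L
Dose 6 (170 mg at t=20 h): 170·exp(−0.05332·8) = 110.968 mg/L
Dose 7 (35 mg at t=24 h): 35·exp(−0.05332·4) = 28.278 mg/L
C(28) = 16.853 + 134.894 + 92.948 + 57.522 + 152.941 + 110.968 + 28.278 = 594.405 mg/L

594.405 mg/L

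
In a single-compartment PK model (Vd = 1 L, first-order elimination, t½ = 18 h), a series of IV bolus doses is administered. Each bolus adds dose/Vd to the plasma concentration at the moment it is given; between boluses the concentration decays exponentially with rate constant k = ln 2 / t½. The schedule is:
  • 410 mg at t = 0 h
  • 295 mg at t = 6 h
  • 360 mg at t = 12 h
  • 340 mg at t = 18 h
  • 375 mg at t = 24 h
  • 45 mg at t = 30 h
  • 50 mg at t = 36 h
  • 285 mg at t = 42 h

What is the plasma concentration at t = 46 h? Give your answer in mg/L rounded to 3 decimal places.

k = ln 2 / 18 = 0.03851 per h
Dose 1 (410 mg at t=0 h): 410·exp(−0.03851·46) = 69.740 mg/L
Dose 2 (295 mg at t=6 h): 295·exp(−0.03851·40) = 63.222 mg/L
Dose 3 (360 mg at t=12 h): 360·exp(−0.03851·34) = 97.205 mg/L
Dose 4 (340 mg at t=18 h): 340·exp(−0.03851·28) = 115.667 mg/L
Dose 5 (375 mg at t=24 h): 375·exp(−0.03851·22) = 160.733 mg/L
Dose 6 (45 mg at t=30 h): 45·exp(−0.03851·16) = 24.301 mg/L
Dose 7 (50 mg at t=36 h): 50·exp(−0.03851·10) = 34.020 mg/L
Dose 8 (285 mg at t=42 h): 285·exp(−0.03851·4) = 244.315 mg/L
C(46) = 69.740 + 63.222 + 97.205 + 115.667 + 160.733 + 24.301 + 34.020 + 244.315 = 809.204 mg/L

809.204 mg/L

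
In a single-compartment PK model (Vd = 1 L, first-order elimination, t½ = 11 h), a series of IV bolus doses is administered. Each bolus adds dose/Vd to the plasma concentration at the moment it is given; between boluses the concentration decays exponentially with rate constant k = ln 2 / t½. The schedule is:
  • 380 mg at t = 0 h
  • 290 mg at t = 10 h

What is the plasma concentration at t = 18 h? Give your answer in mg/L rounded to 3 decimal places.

297.406 mg/L

k = ln 2 / 11 = 0.06301 per h
Dose 1 (380 mg at t=0 h): 380·exp(−0.06301·18) = 122.233 mg/L
Dose 2 (290 mg at t=10 h): 290·exp(−0.06301·8) = 175.173 mg/L
C(18) = 122.233 + 175.173 = 297.406 mg/L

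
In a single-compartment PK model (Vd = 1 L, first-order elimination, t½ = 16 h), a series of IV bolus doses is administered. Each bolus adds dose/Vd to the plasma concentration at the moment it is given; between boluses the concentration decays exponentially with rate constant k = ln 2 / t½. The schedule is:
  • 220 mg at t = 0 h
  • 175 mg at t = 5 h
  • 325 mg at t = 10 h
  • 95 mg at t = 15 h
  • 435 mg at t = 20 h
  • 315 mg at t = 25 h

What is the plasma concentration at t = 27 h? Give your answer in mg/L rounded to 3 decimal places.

k = ln 2 / 16 = 0.04332 per h
Dose 1 (220 mg at t=0 h): 220·exp(−0.04332·27) = 68.302 mg/L
Dose 2 (175 mg at t=5 h): 175·exp(−0.04332·22) = 67.472 mg/L
Dose 3 (325 mg at t=10 h): 325·exp(−0.04332·17) = 155.611 mg/L
Dose 4 (95 mg at t=15 h): 95·exp(−0.04332·12) = 56.487 mg/L
Dose 5 (435 mg at t=20 h): 435·exp(−0.04332·7) = 321.210 mg/L
Dose 6 (315 mg at t=25 h): 315·exp(−0.04332·2) = 288.856 mg/L
C(27) = 68.302 + 67.472 + 155.611 + 56.487 + 321.210 + 288.856 = 957.938 mg/L

957.938 mg/L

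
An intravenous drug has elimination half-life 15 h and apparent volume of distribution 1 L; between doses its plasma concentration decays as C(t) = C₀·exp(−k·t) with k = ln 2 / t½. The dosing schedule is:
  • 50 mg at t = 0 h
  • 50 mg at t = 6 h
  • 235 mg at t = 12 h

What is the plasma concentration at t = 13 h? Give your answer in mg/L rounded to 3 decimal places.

287.990 mg/L

k = ln 2 / 15 = 0.04621 per h
Dose 1 (50 mg at t=0 h): 50·exp(−0.04621·13) = 27.421 mg/L
Dose 2 (50 mg at t=6 h): 50·exp(−0.04621·7) = 36.182 mg/L
Dose 3 (235 mg at t=12 h): 235·exp(−0.04621·1) = 224.388 mg/L
C(13) = 27.421 + 36.182 + 224.388 = 287.990 mg/L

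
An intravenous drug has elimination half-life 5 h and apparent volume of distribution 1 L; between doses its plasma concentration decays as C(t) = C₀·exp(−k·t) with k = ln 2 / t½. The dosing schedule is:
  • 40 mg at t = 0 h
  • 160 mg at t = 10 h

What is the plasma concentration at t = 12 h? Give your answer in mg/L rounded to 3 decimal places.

128.836 mg/L

k = ln 2 / 5 = 0.13863 per h
Dose 1 (40 mg at t=0 h): 40·exp(−0.13863·12) = 7.579 mg/L
Dose 2 (160 mg at t=10 h): 160·exp(−0.13863·2) = 121.257 mg/L
C(12) = 7.579 + 121.257 = 128.836 mg/L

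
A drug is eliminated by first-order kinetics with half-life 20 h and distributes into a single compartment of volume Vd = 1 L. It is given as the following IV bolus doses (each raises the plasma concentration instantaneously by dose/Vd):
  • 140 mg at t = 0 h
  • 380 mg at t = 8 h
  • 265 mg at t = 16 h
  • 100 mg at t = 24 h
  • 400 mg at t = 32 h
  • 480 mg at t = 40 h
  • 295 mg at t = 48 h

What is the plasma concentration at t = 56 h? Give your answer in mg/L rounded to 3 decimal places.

k = ln 2 / 20 = 0.03466 per h
Dose 1 (140 mg at t=0 h): 140·exp(−0.03466·56) = 20.102 mg/L
Dose 2 (380 mg at t=8 h): 380·exp(−0.03466·48) = 71.997 mg/L
Dose 3 (265 mg at t=16 h): 265·exp(−0.03466·40) = 66.250 mg/L
Dose 4 (100 mg at t=24 h): 100·exp(−0.03466·32) = 32.988 mg/L
Dose 5 (400 mg at t=32 h): 400·exp(−0.03466·24) = 174.110 mg/L
Dose 6 (480 mg at t=40 h): 480·exp(−0.03466·16) = 275.688 mg/L
Dose 7 (295 mg at t=48 h): 295·exp(−0.03466·8) = 223.568 mg/L
C(56) = 20.102 + 71.997 + 66.250 + 32.988 + 174.110 + 275.688 + 223.568 = 864.702 mg/L

864.702 mg/L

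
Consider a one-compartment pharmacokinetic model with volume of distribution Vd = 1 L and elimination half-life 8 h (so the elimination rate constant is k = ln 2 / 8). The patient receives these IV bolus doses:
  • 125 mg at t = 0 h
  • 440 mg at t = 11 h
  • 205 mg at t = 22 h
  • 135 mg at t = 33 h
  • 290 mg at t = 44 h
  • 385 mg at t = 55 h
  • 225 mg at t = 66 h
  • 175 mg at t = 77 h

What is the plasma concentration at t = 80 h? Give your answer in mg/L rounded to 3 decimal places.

k = ln 2 / 8 = 0.08664 per h
Dose 1 (125 mg at t=0 h): 125·exp(−0.08664·80) = 0.122 mg/L
Dose 2 (440 mg at t=11 h): 440·exp(−0.08664·69) = 1.114 mg/L
Dose 3 (205 mg at t=22 h): 205·exp(−0.08664·58) = 1.347 mg/L
Dose 4 (135 mg at t=33 h): 135·exp(−0.08664·47) = 2.300 mg/L
Dose 5 (290 mg at t=44 h): 290·exp(−0.08664·36) = 12.816 mg/L
Dose 6 (385 mg at t=55 h): 385·exp(−0.08664·25) = 44.131 mg/L
Dose 7 (225 mg at t=66 h): 225·exp(−0.08664·14) = 66.893 mg/L
Dose 8 (175 mg at t=77 h): 175·exp(−0.08664·3) = 134.943 mg/L
C(80) = 0.122 + 1.114 + 1.347 + 2.300 + 12.816 + 44.131 + 66.893 + 134.943 = 263.667 mg/L

263.667 mg/L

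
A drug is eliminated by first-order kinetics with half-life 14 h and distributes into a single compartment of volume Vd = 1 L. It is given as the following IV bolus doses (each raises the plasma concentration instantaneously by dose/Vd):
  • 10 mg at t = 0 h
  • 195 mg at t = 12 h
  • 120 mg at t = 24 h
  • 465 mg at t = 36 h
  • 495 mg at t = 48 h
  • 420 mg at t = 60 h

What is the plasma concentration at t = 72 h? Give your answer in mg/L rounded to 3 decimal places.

482.368 mg/L

k = ln 2 / 14 = 0.04951 per h
Dose 1 (10 mg at t=0 h): 10·exp(−0.04951·72) = 0.283 mg/L
Dose 2 (195 mg at t=12 h): 195·exp(−0.04951·60) = 9.998 mg/L
Dose 3 (120 mg at t=24 h): 120·exp(−0.04951·48) = 11.145 mg/L
Dose 4 (465 mg at t=36 h): 465·exp(−0.04951·36) = 78.230 mg/L
Dose 5 (495 mg at t=48 h): 495·exp(−0.04951·24) = 150.853 mg/L
Dose 6 (420 mg at t=60 h): 420·exp(−0.04951·12) = 231.859 mg/L
C(72) = 0.283 + 9.998 + 11.145 + 78.230 + 150.853 + 231.859 = 482.368 mg/L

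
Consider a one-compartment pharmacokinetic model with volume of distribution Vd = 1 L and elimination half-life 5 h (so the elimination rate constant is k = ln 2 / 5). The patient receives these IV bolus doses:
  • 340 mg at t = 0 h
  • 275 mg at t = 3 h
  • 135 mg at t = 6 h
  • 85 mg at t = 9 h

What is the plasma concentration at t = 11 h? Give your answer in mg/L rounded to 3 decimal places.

k = ln 2 / 5 = 0.13863 per h
Dose 1 (340 mg at t=0 h): 340·exp(−0.13863·11) = 73.997 mg/L
Dose 2 (275 mg at t=3 h): 275·exp(−0.13863·8) = 90.716 mg/L
Dose 3 (135 mg at t=6 h): 135·exp(−0.13863·5) = 67.500 mg/L
Dose 4 (85 mg at t=9 h): 85·exp(−0.13863·2) = 64.418 mg/L
C(11) = 73.997 + 90.716 + 67.500 + 64.418 = 296.631 mg/L

296.631 mg/L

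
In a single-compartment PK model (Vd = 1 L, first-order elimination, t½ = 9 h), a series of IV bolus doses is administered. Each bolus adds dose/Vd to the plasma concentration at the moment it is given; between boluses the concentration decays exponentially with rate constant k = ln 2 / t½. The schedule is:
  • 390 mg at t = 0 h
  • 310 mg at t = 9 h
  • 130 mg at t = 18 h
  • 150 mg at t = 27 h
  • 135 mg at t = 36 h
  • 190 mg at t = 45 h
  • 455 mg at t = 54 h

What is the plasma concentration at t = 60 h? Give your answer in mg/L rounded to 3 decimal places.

394.611 mg/L

k = ln 2 / 9 = 0.07702 per h
Dose 1 (390 mg at t=0 h): 390·exp(−0.07702·60) = 3.839 mg/L
Dose 2 (310 mg at t=9 h): 310·exp(−0.07702·51) = 6.103 mg/L
Dose 3 (130 mg at t=18 h): 130·exp(−0.07702·42) = 5.118 mg/L
Dose 4 (150 mg at t=27 h): 150·exp(−0.07702·33) = 11.812 mg/L
Dose 5 (135 mg at t=36 h): 135·exp(−0.07702·24) = 21.261 mg/L
Dose 6 (190 mg at t=45 h): 190·exp(−0.07702·15) = 59.846 mg/L
Dose 7 (455 mg at t=54 h): 455·exp(−0.07702·6) = 286.632 mg/L
C(60) = 3.839 + 6.103 + 5.118 + 11.812 + 21.261 + 59.846 + 286.632 = 394.611 mg/L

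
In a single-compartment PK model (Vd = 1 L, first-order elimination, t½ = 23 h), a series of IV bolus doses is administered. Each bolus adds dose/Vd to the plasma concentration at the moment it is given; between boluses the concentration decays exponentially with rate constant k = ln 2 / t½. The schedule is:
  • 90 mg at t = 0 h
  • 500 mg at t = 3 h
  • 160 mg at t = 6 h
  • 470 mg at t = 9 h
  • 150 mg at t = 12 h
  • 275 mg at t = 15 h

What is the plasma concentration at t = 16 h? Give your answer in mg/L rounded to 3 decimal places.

k = ln 2 / 23 = 0.03014 per h
Dose 1 (90 mg at t=0 h): 90·exp(−0.03014·16) = 55.569 mg/L
Dose 2 (500 mg at t=3 h): 500·exp(−0.03014·13) = 337.927 mg/L
Dose 3 (160 mg at t=6 h): 160·exp(−0.03014·10) = 118.369 mg/L
Dose 4 (470 mg at t=9 h): 470·exp(−0.03014·7) = 380.610 mg/L
Dose 5 (150 mg at t=12 h): 150·exp(−0.03014·4) = 132.965 mg/L
Dose 6 (275 mg at t=15 h): 275·exp(−0.03014·1) = 266.836 mg/L
C(16) = 55.569 + 337.927 + 118.369 + 380.610 + 132.965 + 266.836 = 1292.275 mg/L

1292.275 mg/L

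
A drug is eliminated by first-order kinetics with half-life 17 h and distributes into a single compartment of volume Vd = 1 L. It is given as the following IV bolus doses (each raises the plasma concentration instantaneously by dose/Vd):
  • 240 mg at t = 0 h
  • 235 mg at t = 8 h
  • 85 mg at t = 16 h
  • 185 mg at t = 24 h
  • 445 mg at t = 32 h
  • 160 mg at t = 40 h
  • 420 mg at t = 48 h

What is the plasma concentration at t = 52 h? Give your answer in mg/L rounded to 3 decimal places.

798.302 mg/L

k = ln 2 / 17 = 0.04077 per h
Dose 1 (240 mg at t=0 h): 240·exp(−0.04077·52) = 28.801 mg/L
Dose 2 (235 mg at t=8 h): 235·exp(−0.04077·44) = 39.078 mg/L
Dose 3 (85 mg at t=16 h): 85·exp(−0.04077·36) = 19.586 mg/L
Dose 4 (185 mg at t=24 h): 185·exp(−0.04077·28) = 59.069 mg/L
Dose 5 (445 mg at t=32 h): 445·exp(−0.04077·20) = 196.882 mg/L
Dose 6 (160 mg at t=40 h): 160·exp(−0.04077·12) = 98.091 mg/L
Dose 7 (420 mg at t=48 h): 420·exp(−0.04077·4) = 356.795 mg/L
C(52) = 28.801 + 39.078 + 19.586 + 59.069 + 196.882 + 98.091 + 356.795 = 798.302 mg/L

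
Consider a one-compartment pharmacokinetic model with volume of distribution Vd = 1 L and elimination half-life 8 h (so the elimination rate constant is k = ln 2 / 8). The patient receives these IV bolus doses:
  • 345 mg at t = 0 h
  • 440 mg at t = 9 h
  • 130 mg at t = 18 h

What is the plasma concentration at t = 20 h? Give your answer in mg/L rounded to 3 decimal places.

k = ln 2 / 8 = 0.08664 per h
Dose 1 (345 mg at t=0 h): 345·exp(−0.08664·20) = 60.988 mg/L
Dose 2 (440 mg at t=9 h): 440·exp(−0.08664·11) = 169.643 mg/L
Dose 3 (130 mg at t=18 h): 130·exp(−0.08664·2) = 109.317 mg/L
C(20) = 60.988 + 169.643 + 109.317 = 339.948 mg/L

339.948 mg/L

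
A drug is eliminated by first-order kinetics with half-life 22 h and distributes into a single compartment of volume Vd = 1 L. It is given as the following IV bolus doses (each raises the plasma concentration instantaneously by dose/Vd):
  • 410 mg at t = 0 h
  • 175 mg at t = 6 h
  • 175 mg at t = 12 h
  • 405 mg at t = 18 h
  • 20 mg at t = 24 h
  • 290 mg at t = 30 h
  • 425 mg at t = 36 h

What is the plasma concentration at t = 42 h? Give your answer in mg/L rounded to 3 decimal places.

985.436 mg/L

k = ln 2 / 22 = 0.03151 per h
Dose 1 (410 mg at t=0 h): 410·exp(−0.03151·42) = 109.167 mg/L
Dose 2 (175 mg at t=6 h): 175·exp(−0.03151·36) = 56.292 mg/L
Dose 3 (175 mg at t=12 h): 175·exp(−0.03151·30) = 68.005 mg/L
Dose 4 (405 mg at t=18 h): 405·exp(−0.03151·24) = 190.134 mg/L
Dose 5 (20 mg at t=24 h): 20·exp(−0.03151·18) = 11.343 mg/L
Dose 6 (290 mg at t=30 h): 290·exp(−0.03151·12) = 198.701 mg/L
Dose 7 (425 mg at t=36 h): 425·exp(−0.03151·6) = 351.795 mg/L
C(42) = 109.167 + 56.292 + 68.005 + 190.134 + 11.343 + 198.701 + 351.795 = 985.436 mg/L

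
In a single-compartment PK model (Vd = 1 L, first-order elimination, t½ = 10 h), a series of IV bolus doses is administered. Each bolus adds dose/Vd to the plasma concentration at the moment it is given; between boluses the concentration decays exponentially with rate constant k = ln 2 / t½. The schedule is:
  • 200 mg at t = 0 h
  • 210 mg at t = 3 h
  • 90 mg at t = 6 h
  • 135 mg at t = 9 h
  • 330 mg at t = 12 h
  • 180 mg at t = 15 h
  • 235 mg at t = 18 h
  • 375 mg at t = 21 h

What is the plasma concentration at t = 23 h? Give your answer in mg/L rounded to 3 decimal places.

921.929 mg/L

k = ln 2 / 10 = 0.06931 per h
Dose 1 (200 mg at t=0 h): 200·exp(−0.06931·23) = 40.613 mg/L
Dose 2 (210 mg at t=3 h): 210·exp(−0.06931·20) = 52.500 mg/L
Dose 3 (90 mg at t=6 h): 90·exp(−0.06931·17) = 27.701 mg/L
Dose 4 (135 mg at t=9 h): 135·exp(−0.06931·14) = 51.155 mg/L
Dose 5 (330 mg at t=12 h): 330·exp(−0.06931·11) = 153.950 mg/L
Dose 6 (180 mg at t=15 h): 180·exp(−0.06931·8) = 103.383 mg/L
Dose 7 (235 mg at t=18 h): 235·exp(−0.06931·5) = 166.170 mg/L
Dose 8 (375 mg at t=21 h): 375·exp(−0.06931·2) = 326.456 mg/L
C(23) = 40.613 + 52.500 + 27.701 + 51.155 + 153.950 + 103.383 + 166.170 + 326.456 = 921.929 mg/L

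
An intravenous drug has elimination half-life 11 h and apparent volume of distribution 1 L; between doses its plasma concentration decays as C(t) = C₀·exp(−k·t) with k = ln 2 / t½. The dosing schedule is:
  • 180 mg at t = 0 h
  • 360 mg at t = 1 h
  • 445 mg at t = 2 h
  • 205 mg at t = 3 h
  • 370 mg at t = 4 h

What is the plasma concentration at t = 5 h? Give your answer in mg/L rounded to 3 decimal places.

k = ln 2 / 11 = 0.06301 per h
Dose 1 (180 mg at t=0 h): 180·exp(−0.06301·5) = 131.353 mg/L
Dose 2 (360 mg at t=1 h): 360·exp(−0.06301·4) = 279.793 mg/L
Dose 3 (445 mg at t=2 h): 445·exp(−0.06301·3) = 368.350 mg/L
Dose 4 (205 mg at t=3 h): 205·exp(−0.06301·2) = 180.726 mg/L
Dose 5 (370 mg at t=4 h): 370·exp(−0.06301·1) = 347.404 mg/L
C(5) = 131.353 + 279.793 + 368.350 + 180.726 + 347.404 = 1307.627 mg/L

1307.627 mg/L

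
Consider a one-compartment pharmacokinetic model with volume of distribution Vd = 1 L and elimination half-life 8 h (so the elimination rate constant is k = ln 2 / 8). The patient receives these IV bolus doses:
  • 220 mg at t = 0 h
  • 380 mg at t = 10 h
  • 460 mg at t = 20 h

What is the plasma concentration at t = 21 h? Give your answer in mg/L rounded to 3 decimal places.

603.995 mg/L

k = ln 2 / 8 = 0.08664 per h
Dose 1 (220 mg at t=0 h): 220·exp(−0.08664·21) = 35.663 mg/L
Dose 2 (380 mg at t=10 h): 380·exp(−0.08664·11) = 146.510 mg/L
Dose 3 (460 mg at t=20 h): 460·exp(−0.08664·1) = 421.822 mg/L
C(21) = 35.663 + 146.510 + 421.822 = 603.995 mg/L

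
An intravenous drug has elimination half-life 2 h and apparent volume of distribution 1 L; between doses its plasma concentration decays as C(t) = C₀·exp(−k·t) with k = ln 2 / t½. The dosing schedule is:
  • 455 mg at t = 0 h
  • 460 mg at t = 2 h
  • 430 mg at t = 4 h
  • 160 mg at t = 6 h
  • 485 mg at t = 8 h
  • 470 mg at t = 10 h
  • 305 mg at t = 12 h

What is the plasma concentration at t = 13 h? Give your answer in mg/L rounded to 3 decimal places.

515.912 mg/L

k = ln 2 / 2 = 0.34657 per h
Dose 1 (455 mg at t=0 h): 455·exp(−0.34657·13) = 5.027 mg/L
Dose 2 (460 mg at t=2 h): 460·exp(−0.34657·11) = 10.165 mg/L
Dose 3 (430 mg at t=4 h): 430·exp(−0.34657·9) = 19.003 mg/L
Dose 4 (160 mg at t=6 h): 160·exp(−0.34657·7) = 14.142 mg/L
Dose 5 (485 mg at t=8 h): 485·exp(−0.34657·5) = 85.737 mg/L
Dose 6 (470 mg at t=10 h): 470·exp(−0.34657·3) = 166.170 mg/L
Dose 7 (305 mg at t=12 h): 305·exp(−0.34657·1) = 215.668 mg/L
C(13) = 5.027 + 10.165 + 19.003 + 14.142 + 85.737 + 166.170 + 215.668 = 515.912 mg/L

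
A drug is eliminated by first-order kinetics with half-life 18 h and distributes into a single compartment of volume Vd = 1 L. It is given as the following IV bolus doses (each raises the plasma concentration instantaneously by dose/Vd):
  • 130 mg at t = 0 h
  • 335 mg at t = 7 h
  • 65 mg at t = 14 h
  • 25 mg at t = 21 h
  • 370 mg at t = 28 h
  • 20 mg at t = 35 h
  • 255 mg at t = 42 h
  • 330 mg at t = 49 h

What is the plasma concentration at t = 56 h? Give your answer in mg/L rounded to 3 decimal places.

k = ln 2 / 18 = 0.03851 per h
Dose 1 (130 mg at t=0 h): 130·exp(−0.03851·56) = 15.045 mg/L
Dose 2 (335 mg at t=7 h): 335·exp(−0.03851·49) = 50.766 mg/L
Dose 3 (65 mg at t=14 h): 65·exp(−0.03851·42) = 12.898 mg/L
Dose 4 (25 mg at t=21 h): 25·exp(−0.03851·35) = 6.495 mg/L
Dose 5 (370 mg at t=28 h): 370·exp(−0.03851·28) = 125.873 mg/L
Dose 6 (20 mg at t=35 h): 20·exp(−0.03851·21) = 8.909 mg/L
Dose 7 (255 mg at t=42 h): 255·exp(−0.03851·14) = 148.732 mg/L
Dose 8 (330 mg at t=49 h): 330·exp(−0.03851·7) = 252.027 mg/L
C(56) = 15.045 + 50.766 + 12.898 + 6.495 + 125.873 + 8.909 + 148.732 + 252.027 = 620.746 mg/L

620.746 mg/L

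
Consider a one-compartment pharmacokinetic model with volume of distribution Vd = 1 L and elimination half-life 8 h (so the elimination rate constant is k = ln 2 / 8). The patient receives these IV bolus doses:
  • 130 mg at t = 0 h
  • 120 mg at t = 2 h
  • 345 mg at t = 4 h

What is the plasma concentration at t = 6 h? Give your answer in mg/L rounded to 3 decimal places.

k = ln 2 / 8 = 0.08664 per h
Dose 1 (130 mg at t=0 h): 130·exp(−0.08664·6) = 77.298 mg/L
Dose 2 (120 mg at t=2 h): 120·exp(−0.08664·4) = 84.853 mg/L
Dose 3 (345 mg at t=4 h): 345·exp(−0.08664·2) = 290.109 mg/L
C(6) = 77.298 + 84.853 + 290.109 = 452.261 mg/L

452.261 mg/L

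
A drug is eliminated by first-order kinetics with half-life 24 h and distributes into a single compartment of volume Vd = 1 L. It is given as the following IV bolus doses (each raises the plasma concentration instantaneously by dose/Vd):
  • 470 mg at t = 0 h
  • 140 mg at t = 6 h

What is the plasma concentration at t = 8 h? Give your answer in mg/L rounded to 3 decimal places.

k = ln 2 / 24 = 0.02888 per h
Dose 1 (470 mg at t=0 h): 470·exp(−0.02888·8) = 373.039 mg/L
Dose 2 (140 mg at t=6 h): 140·exp(−0.02888·2) = 132.142 mg/L
C(8) = 373.039 + 132.142 = 505.182 mg/L

505.182 mg/L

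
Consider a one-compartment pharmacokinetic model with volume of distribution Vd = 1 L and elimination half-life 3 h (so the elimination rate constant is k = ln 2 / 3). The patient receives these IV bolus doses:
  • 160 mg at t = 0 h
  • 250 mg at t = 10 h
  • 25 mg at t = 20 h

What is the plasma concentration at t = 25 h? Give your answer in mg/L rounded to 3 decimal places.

16.183 mg/L

k = ln 2 / 3 = 0.23105 per h
Dose 1 (160 mg at t=0 h): 160·exp(−0.23105·25) = 0.496 mg/L
Dose 2 (250 mg at t=10 h): 250·exp(−0.23105·15) = 7.813 mg/L
Dose 3 (25 mg at t=20 h): 25·exp(−0.23105·5) = 7.875 mg/L
C(25) = 0.496 + 7.813 + 7.875 = 16.183 mg/L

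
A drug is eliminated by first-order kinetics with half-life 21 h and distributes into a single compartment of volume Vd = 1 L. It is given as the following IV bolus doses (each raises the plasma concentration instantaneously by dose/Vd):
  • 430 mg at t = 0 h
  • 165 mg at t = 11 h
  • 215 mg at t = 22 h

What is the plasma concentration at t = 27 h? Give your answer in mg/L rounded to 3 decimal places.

455.966 mg/L

k = ln 2 / 21 = 0.03301 per h
Dose 1 (430 mg at t=0 h): 430·exp(−0.03301·27) = 176.372 mg/L
Dose 2 (165 mg at t=11 h): 165·exp(−0.03301·16) = 97.303 mg/L
Dose 3 (215 mg at t=22 h): 215·exp(−0.03301·5) = 182.291 mg/L
C(27) = 176.372 + 97.303 + 182.291 = 455.966 mg/L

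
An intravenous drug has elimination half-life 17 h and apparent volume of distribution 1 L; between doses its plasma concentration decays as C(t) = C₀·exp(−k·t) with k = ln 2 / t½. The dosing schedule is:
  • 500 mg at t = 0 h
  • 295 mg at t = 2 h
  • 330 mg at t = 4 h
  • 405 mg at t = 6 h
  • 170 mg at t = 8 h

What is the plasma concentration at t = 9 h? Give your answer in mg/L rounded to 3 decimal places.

k = ln 2 / 17 = 0.04077 per h
Dose 1 (500 mg at t=0 h): 500·exp(−0.04077·9) = 346.419 mg/L
Dose 2 (295 mg at t=2 h): 295·exp(−0.04077·7) = 221.752 mg/L
Dose 3 (330 mg at t=4 h): 330·exp(−0.04077·5) = 269.138 mg/L
Dose 4 (405 mg at t=6 h): 405·exp(−0.04077·3) = 358.370 mg/L
Dose 5 (170 mg at t=8 h): 170·exp(−0.04077·1) = 163.208 mg/L
C(9) = 346.419 + 221.752 + 269.138 + 358.370 + 163.208 = 1358.888 mg/L

1358.888 mg/L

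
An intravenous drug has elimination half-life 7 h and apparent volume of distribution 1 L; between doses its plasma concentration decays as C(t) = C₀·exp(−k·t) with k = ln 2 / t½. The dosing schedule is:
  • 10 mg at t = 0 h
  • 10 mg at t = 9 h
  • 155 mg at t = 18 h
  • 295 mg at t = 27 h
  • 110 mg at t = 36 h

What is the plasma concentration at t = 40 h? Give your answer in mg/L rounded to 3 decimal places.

k = ln 2 / 7 = 0.09902 per h
Dose 1 (10 mg at t=0 h): 10·exp(−0.09902·40) = 0.190 mg/L
Dose 2 (10 mg at t=9 h): 10·exp(−0.09902·31) = 0.464 mg/L
Dose 3 (155 mg at t=18 h): 155·exp(−0.09902·22) = 17.548 mg/L
Dose 4 (295 mg at t=27 h): 295·exp(−0.09902·13) = 81.427 mg/L
Dose 5 (110 mg at t=36 h): 110·exp(−0.09902·4) = 74.025 mg/L
C(40) = 0.190 + 0.464 + 17.548 + 81.427 + 74.025 = 173.654 mg/L

173.654 mg/L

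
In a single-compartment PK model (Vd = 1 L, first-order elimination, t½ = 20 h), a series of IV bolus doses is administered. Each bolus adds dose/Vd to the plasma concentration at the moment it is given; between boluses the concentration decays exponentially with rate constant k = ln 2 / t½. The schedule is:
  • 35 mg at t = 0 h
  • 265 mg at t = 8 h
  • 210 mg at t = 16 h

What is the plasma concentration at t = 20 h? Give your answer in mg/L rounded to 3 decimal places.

375.150 mg/L

k = ln 2 / 20 = 0.03466 per h
Dose 1 (35 mg at t=0 h): 35·exp(−0.03466·20) = 17.500 mg/L
Dose 2 (265 mg at t=8 h): 265·exp(−0.03466·12) = 174.835 mg/L
Dose 3 (210 mg at t=16 h): 210·exp(−0.03466·4) = 182.816 mg/L
C(20) = 17.500 + 174.835 + 182.816 = 375.150 mg/L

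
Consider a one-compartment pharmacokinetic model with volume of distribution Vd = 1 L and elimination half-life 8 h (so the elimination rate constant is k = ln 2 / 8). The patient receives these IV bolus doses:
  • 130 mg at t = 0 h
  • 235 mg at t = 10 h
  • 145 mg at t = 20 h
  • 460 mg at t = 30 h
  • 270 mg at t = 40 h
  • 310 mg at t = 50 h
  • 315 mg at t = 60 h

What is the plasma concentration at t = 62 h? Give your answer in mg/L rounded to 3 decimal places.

k = ln 2 / 8 = 0.08664 per h
Dose 1 (130 mg at t=0 h): 130·exp(−0.08664·62) = 0.604 mg/L
Dose 2 (235 mg at t=10 h): 235·exp(−0.08664·52) = 2.596 mg/L
Dose 3 (145 mg at t=20 h): 145·exp(−0.08664·42) = 3.810 mg/L
Dose 4 (460 mg at t=30 h): 460·exp(−0.08664·32) = 28.750 mg/L
Dose 5 (270 mg at t=40 h): 270·exp(−0.08664·22) = 40.136 mg/L
Dose 6 (310 mg at t=50 h): 310·exp(−0.08664·12) = 109.602 mg/L
Dose 7 (315 mg at t=60 h): 315·exp(−0.08664·2) = 264.882 mg/L
C(62) = 0.604 + 2.596 + 3.810 + 28.750 + 40.136 + 109.602 + 264.882 = 450.380 mg/L

450.380 mg/L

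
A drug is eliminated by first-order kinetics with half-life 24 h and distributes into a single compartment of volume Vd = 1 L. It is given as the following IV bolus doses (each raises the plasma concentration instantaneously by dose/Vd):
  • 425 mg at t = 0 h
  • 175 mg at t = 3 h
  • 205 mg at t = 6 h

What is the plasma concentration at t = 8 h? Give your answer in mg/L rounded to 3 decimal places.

682.286 mg/L

k = ln 2 / 24 = 0.02888 per h
Dose 1 (425 mg at t=0 h): 425·exp(−0.02888·8) = 337.323 mg/L
Dose 2 (175 mg at t=3 h): 175·exp(−0.02888·5) = 151.469 mg/L
Dose 3 (205 mg at t=6 h): 205·exp(−0.02888·2) = 193.494 mg/L
C(8) = 337.323 + 151.469 + 193.494 = 682.286 mg/L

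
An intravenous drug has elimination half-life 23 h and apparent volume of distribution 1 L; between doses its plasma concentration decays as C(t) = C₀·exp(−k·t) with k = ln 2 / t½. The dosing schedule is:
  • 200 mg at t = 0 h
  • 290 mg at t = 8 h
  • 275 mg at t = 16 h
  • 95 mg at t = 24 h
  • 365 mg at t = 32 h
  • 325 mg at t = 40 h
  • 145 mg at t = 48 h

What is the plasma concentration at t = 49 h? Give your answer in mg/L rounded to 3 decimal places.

k = ln 2 / 23 = 0.03014 per h
Dose 1 (200 mg at t=0 h): 200·exp(−0.03014·49) = 45.678 mg/L
Dose 2 (290 mg at t=8 h): 290·exp(−0.03014·41) = 84.291 mg/L
Dose 3 (275 mg at t=16 h): 275·exp(−0.03014·33) = 101.723 mg/L
Dose 4 (95 mg at t=24 h): 95·exp(−0.03014·25) = 44.722 mg/L
Dose 5 (365 mg at t=32 h): 365·exp(−0.03014·17) = 218.672 mg/L
Dose 6 (325 mg at t=40 h): 325·exp(−0.03014·9) = 247.793 mg/L
Dose 7 (145 mg at t=48 h): 145·exp(−0.03014·1) = 140.695 mg/L
C(49) = 45.678 + 84.291 + 101.723 + 44.722 + 218.672 + 247.793 + 140.695 = 883.573 mg/L

883.573 mg/L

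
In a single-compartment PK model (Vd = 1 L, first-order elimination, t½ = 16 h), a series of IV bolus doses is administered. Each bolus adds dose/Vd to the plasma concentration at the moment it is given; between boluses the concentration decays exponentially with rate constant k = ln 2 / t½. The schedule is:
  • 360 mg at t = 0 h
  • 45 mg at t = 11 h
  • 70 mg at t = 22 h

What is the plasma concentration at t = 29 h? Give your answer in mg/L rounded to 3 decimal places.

k = ln 2 / 16 = 0.04332 per h
Dose 1 (360 mg at t=0 h): 360·exp(−0.04332·29) = 102.491 mg/L
Dose 2 (45 mg at t=11 h): 45·exp(−0.04332·18) = 20.633 mg/L
Dose 3 (70 mg at t=22 h): 70·exp(−0.04332·7) = 51.689 mg/L
C(29) = 102.491 + 20.633 + 51.689 = 174.812 mg/L

174.812 mg/L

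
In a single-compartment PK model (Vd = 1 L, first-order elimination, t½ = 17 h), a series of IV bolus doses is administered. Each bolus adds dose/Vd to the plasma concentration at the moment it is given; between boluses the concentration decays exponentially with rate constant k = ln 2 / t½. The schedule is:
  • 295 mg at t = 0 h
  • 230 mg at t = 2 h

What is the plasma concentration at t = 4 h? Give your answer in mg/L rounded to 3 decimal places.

k = ln 2 / 17 = 0.04077 per h
Dose 1 (295 mg at t=0 h): 295·exp(−0.04077·4) = 250.606 mg/L
Dose 2 (230 mg at t=2 h): 230·exp(−0.04077·2) = 211.989 mg/L
C(4) = 250.606 + 211.989 = 462.595 mg/L

462.595 mg/L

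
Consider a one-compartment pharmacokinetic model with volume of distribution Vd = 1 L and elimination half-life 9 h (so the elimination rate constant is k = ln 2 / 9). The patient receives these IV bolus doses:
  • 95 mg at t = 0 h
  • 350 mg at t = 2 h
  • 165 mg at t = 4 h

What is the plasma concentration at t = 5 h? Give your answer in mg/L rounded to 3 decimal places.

495.202 mg/L

k = ln 2 / 9 = 0.07702 per h
Dose 1 (95 mg at t=0 h): 95·exp(−0.07702·5) = 64.638 mg/L
Dose 2 (350 mg at t=2 h): 350·exp(−0.07702·3) = 277.795 mg/L
Dose 3 (165 mg at t=4 h): 165·exp(−0.07702·1) = 152.769 mg/L
C(5) = 64.638 + 277.795 + 152.769 = 495.202 mg/L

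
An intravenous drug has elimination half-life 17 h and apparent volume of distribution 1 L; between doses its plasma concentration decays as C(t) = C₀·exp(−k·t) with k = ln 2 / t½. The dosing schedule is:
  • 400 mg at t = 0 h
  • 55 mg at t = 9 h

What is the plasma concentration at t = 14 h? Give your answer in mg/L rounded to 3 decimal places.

270.880 mg/L

k = ln 2 / 17 = 0.04077 per h
Dose 1 (400 mg at t=0 h): 400·exp(−0.04077·14) = 226.023 mg/L
Dose 2 (55 mg at t=9 h): 55·exp(−0.04077·5) = 44.856 mg/L
C(14) = 226.023 + 44.856 = 270.880 mg/L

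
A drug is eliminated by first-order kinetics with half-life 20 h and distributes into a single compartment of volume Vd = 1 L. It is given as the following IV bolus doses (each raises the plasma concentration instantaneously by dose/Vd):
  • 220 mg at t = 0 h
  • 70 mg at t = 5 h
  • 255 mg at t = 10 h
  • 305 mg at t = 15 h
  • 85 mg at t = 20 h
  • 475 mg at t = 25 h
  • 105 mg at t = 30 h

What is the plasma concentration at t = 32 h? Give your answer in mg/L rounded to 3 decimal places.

k = ln 2 / 20 = 0.03466 per h
Dose 1 (220 mg at t=0 h): 220·exp(−0.03466·32) = 72.573 mg/L
Dose 2 (70 mg at t=5 h): 70·exp(−0.03466·27) = 27.460 mg/L
Dose 3 (255 mg at t=10 h): 255·exp(−0.03466·22) = 118.962 mg/L
Dose 4 (305 mg at t=15 h): 305·exp(−0.03466·17) = 169.209 mg/L
Dose 5 (85 mg at t=20 h): 85·exp(−0.03466·12) = 56.079 mg/L
Dose 6 (475 mg at t=25 h): 475·exp(−0.03466·7) = 372.677 mg/L
Dose 7 (105 mg at t=30 h): 105·exp(−0.03466·2) = 97.968 mg/L
C(32) = 72.573 + 27.460 + 118.962 + 169.209 + 56.079 + 372.677 + 97.968 = 914.929 mg/L

914.929 mg/L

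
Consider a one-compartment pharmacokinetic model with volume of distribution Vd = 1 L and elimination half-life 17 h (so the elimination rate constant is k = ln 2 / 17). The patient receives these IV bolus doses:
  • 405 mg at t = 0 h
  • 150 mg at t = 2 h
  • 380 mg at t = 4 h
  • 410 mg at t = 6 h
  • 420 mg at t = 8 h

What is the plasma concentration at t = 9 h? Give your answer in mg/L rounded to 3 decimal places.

k = ln 2 / 17 = 0.04077 per h
Dose 1 (405 mg at t=0 h): 405·exp(−0.04077·9) = 280.599 mg/L
Dose 2 (150 mg at t=2 h): 150·exp(−0.04077·7) = 112.755 mg/L
Dose 3 (380 mg at t=4 h): 380·exp(−0.04077·5) = 309.917 mg/L
Dose 4 (410 mg at t=6 h): 410·exp(−0.04077·3) = 362.795 mg/L
Dose 5 (420 mg at t=8 h): 420·exp(−0.04077·1) = 403.220 mg/L
C(9) = 280.599 + 112.755 + 309.917 + 362.795 + 403.220 = 1469.286 mg/L

1469.286 mg/L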